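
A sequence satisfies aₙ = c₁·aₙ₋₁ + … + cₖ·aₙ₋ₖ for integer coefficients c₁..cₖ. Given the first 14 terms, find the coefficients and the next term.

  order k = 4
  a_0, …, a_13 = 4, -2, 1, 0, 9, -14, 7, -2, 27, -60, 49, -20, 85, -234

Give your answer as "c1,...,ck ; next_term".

-1,-1,-1,2 ; 267

  a_4 = -1·0 + -1·1 + -1·-2 + 2·4 = 9
  a_5 = -1·9 + -1·0 + -1·1 + 2·-2 = -14
  a_6 = -1·-14 + -1·9 + -1·0 + 2·1 = 7
  a_7 = -1·7 + -1·-14 + -1·9 + 2·0 = -2
  a_8 = -1·-2 + -1·7 + -1·-14 + 2·9 = 27
  a_9 = -1·27 + -1·-2 + -1·7 + 2·-14 = -60
  a_10 = -1·-60 + -1·27 + -1·-2 + 2·7 = 49
  a_11 = -1·49 + -1·-60 + -1·27 + 2·-2 = -20
  a_12 = -1·-20 + -1·49 + -1·-60 + 2·27 = 85
  a_13 = -1·85 + -1·-20 + -1·49 + 2·-60 = -234
  a_14 = -1·-234 + -1·85 + -1·-20 + 2·49 = 267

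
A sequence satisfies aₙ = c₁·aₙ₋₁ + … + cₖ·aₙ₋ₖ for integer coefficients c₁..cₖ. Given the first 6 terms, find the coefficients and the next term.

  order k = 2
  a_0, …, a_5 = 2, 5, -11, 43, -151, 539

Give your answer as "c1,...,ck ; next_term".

  a_2 = -3·5 + 2·2 = -11
  a_3 = -3·-11 + 2·5 = 43
  a_4 = -3·43 + 2·-11 = -151
  a_5 = -3·-151 + 2·43 = 539
  a_6 = -3·539 + 2·-151 = -1919

-3,2 ; -1919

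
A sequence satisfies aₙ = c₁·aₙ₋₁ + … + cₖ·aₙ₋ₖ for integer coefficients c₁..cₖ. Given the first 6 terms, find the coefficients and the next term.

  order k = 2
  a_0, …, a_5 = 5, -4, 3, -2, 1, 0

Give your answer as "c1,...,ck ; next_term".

-2,-1 ; -1

  a_2 = -2·-4 + -1·5 = 3
  a_3 = -2·3 + -1·-4 = -2
  a_4 = -2·-2 + -1·3 = 1
  a_5 = -2·1 + -1·-2 = 0
  a_6 = -2·0 + -1·1 = -1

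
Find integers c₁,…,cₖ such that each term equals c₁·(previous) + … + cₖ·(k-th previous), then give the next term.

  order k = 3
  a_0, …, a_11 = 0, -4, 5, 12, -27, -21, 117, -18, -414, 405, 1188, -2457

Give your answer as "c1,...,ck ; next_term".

0,-3,3 ; -2349

  a_3 = 0·5 + -3·-4 + 3·0 = 12
  a_4 = 0·12 + -3·5 + 3·-4 = -27
  a_5 = 0·-27 + -3·12 + 3·5 = -21
  a_6 = 0·-21 + -3·-27 + 3·12 = 117
  a_7 = 0·117 + -3·-21 + 3·-27 = -18
  a_8 = 0·-18 + -3·117 + 3·-21 = -414
  a_9 = 0·-414 + -3·-18 + 3·117 = 405
  a_10 = 0·405 + -3·-414 + 3·-18 = 1188
  a_11 = 0·1188 + -3·405 + 3·-414 = -2457
  a_12 = 0·-2457 + -3·1188 + 3·405 = -2349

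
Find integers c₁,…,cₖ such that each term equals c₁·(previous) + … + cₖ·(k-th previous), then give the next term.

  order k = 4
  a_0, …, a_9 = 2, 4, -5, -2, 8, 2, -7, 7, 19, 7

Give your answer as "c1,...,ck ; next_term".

  a_4 = 1·-2 + 0·-5 + 2·4 + 1·2 = 8
  a_5 = 1·8 + 0·-2 + 2·-5 + 1·4 = 2
  a_6 = 1·2 + 0·8 + 2·-2 + 1·-5 = -7
  a_7 = 1·-7 + 0·2 + 2·8 + 1·-2 = 7
  a_8 = 1·7 + 0·-7 + 2·2 + 1·8 = 19
  a_9 = 1·19 + 0·7 + 2·-7 + 1·2 = 7
  a_10 = 1·7 + 0·19 + 2·7 + 1·-7 = 14

1,0,2,1 ; 14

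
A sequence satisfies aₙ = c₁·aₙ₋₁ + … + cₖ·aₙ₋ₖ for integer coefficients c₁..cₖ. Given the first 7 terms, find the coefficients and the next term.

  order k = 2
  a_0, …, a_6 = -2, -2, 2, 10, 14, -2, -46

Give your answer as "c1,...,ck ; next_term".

  a_2 = 2·-2 + -3·-2 = 2
  a_3 = 2·2 + -3·-2 = 10
  a_4 = 2·10 + -3·2 = 14
  a_5 = 2·14 + -3·10 = -2
  a_6 = 2·-2 + -3·14 = -46
  a_7 = 2·-46 + -3·-2 = -86

2,-3 ; -86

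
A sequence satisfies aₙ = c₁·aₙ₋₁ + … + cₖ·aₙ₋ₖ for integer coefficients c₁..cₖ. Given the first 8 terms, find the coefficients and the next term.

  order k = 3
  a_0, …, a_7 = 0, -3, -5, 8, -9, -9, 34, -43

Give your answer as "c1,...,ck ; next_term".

  a_3 = -1·-5 + -1·-3 + 2·0 = 8
  a_4 = -1·8 + -1·-5 + 2·-3 = -9
  a_5 = -1·-9 + -1·8 + 2·-5 = -9
  a_6 = -1·-9 + -1·-9 + 2·8 = 34
  a_7 = -1·34 + -1·-9 + 2·-9 = -43
  a_8 = -1·-43 + -1·34 + 2·-9 = -9

-1,-1,2 ; -9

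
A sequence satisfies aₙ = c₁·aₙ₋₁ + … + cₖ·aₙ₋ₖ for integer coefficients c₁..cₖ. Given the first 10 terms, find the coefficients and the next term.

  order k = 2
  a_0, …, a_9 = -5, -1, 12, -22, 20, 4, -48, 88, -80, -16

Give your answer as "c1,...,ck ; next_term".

  a_2 = -2·-1 + -2·-5 = 12
  a_3 = -2·12 + -2·-1 = -22
  a_4 = -2·-22 + -2·12 = 20
  a_5 = -2·20 + -2·-22 = 4
  a_6 = -2·4 + -2·20 = -48
  a_7 = -2·-48 + -2·4 = 88
  a_8 = -2·88 + -2·-48 = -80
  a_9 = -2·-80 + -2·88 = -16
  a_10 = -2·-16 + -2·-80 = 192

-2,-2 ; 192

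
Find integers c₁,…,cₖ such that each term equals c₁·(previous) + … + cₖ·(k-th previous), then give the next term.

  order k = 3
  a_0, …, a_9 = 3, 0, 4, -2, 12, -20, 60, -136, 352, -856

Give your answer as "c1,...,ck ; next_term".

  a_3 = -2·4 + 2·0 + 2·3 = -2
  a_4 = -2·-2 + 2·4 + 2·0 = 12
  a_5 = -2·12 + 2·-2 + 2·4 = -20
  a_6 = -2·-20 + 2·12 + 2·-2 = 60
  a_7 = -2·60 + 2·-20 + 2·12 = -136
  a_8 = -2·-136 + 2·60 + 2·-20 = 352
  a_9 = -2·352 + 2·-136 + 2·60 = -856
  a_10 = -2·-856 + 2·352 + 2·-136 = 2144

-2,2,2 ; 2144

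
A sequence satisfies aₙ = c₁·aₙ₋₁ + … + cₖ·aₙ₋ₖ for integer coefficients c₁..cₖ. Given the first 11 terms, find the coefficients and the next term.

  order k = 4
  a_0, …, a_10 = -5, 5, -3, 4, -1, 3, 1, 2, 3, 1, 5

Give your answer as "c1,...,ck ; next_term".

  a_4 = 0·4 + 2·-3 + 0·5 + -1·-5 = -1
  a_5 = 0·-1 + 2·4 + 0·-3 + -1·5 = 3
  a_6 = 0·3 + 2·-1 + 0·4 + -1·-3 = 1
  a_7 = 0·1 + 2·3 + 0·-1 + -1·4 = 2
  a_8 = 0·2 + 2·1 + 0·3 + -1·-1 = 3
  a_9 = 0·3 + 2·2 + 0·1 + -1·3 = 1
  a_10 = 0·1 + 2·3 + 0·2 + -1·1 = 5
  a_11 = 0·5 + 2·1 + 0·3 + -1·2 = 0

0,2,0,-1 ; 0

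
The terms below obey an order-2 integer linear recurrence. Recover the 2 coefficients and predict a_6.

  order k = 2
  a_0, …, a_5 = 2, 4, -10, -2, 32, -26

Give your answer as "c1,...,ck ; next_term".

  a_2 = -1·4 + -3·2 = -10
  a_3 = -1·-10 + -3·4 = -2
  a_4 = -1·-2 + -3·-10 = 32
  a_5 = -1·32 + -3·-2 = -26
  a_6 = -1·-26 + -3·32 = -70

-1,-3 ; -70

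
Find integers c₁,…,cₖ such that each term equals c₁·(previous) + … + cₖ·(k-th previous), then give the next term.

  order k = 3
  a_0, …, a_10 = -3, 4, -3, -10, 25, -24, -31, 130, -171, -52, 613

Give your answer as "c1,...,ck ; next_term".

-1,-1,3 ; -1074

  a_3 = -1·-3 + -1·4 + 3·-3 = -10
  a_4 = -1·-10 + -1·-3 + 3·4 = 25
  a_5 = -1·25 + -1·-10 + 3·-3 = -24
  a_6 = -1·-24 + -1·25 + 3·-10 = -31
  a_7 = -1·-31 + -1·-24 + 3·25 = 130
  a_8 = -1·130 + -1·-31 + 3·-24 = -171
  a_9 = -1·-171 + -1·130 + 3·-31 = -52
  a_10 = -1·-52 + -1·-171 + 3·130 = 613
  a_11 = -1·613 + -1·-52 + 3·-171 = -1074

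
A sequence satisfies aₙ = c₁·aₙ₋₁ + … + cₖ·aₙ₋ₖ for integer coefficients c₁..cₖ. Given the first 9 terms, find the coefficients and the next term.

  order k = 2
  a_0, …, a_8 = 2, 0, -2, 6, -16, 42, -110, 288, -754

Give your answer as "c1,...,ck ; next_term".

-3,-1 ; 1974

  a_2 = -3·0 + -1·2 = -2
  a_3 = -3·-2 + -1·0 = 6
  a_4 = -3·6 + -1·-2 = -16
  a_5 = -3·-16 + -1·6 = 42
  a_6 = -3·42 + -1·-16 = -110
  a_7 = -3·-110 + -1·42 = 288
  a_8 = -3·288 + -1·-110 = -754
  a_9 = -3·-754 + -1·288 = 1974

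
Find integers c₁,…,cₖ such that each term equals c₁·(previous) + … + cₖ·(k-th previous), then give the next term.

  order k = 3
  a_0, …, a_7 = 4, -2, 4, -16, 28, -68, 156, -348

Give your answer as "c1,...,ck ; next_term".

-1,2,-2 ; 796

  a_3 = -1·4 + 2·-2 + -2·4 = -16
  a_4 = -1·-16 + 2·4 + -2·-2 = 28
  a_5 = -1·28 + 2·-16 + -2·4 = -68
  a_6 = -1·-68 + 2·28 + -2·-16 = 156
  a_7 = -1·156 + 2·-68 + -2·28 = -348
  a_8 = -1·-348 + 2·156 + -2·-68 = 796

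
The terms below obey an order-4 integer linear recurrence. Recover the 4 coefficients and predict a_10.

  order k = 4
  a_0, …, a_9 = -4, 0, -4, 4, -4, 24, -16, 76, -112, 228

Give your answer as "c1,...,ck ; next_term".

  a_4 = 0·4 + 3·-4 + -3·0 + -2·-4 = -4
  a_5 = 0·-4 + 3·4 + -3·-4 + -2·0 = 24
  a_6 = 0·24 + 3·-4 + -3·4 + -2·-4 = -16
  a_7 = 0·-16 + 3·24 + -3·-4 + -2·4 = 76
  a_8 = 0·76 + 3·-16 + -3·24 + -2·-4 = -112
  a_9 = 0·-112 + 3·76 + -3·-16 + -2·24 = 228
  a_10 = 0·228 + 3·-112 + -3·76 + -2·-16 = -532

0,3,-3,-2 ; -532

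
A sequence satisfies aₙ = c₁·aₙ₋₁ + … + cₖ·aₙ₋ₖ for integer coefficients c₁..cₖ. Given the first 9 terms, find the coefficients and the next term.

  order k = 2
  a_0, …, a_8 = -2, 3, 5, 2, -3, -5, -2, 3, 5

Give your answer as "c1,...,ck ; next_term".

  a_2 = 1·3 + -1·-2 = 5
  a_3 = 1·5 + -1·3 = 2
  a_4 = 1·2 + -1·5 = -3
  a_5 = 1·-3 + -1·2 = -5
  a_6 = 1·-5 + -1·-3 = -2
  a_7 = 1·-2 + -1·-5 = 3
  a_8 = 1·3 + -1·-2 = 5
  a_9 = 1·5 + -1·3 = 2

1,-1 ; 2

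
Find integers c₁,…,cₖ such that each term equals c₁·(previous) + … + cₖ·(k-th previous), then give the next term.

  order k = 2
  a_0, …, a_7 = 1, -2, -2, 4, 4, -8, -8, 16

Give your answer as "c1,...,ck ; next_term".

0,-2 ; 16

  a_2 = 0·-2 + -2·1 = -2
  a_3 = 0·-2 + -2·-2 = 4
  a_4 = 0·4 + -2·-2 = 4
  a_5 = 0·4 + -2·4 = -8
  a_6 = 0·-8 + -2·4 = -8
  a_7 = 0·-8 + -2·-8 = 16
  a_8 = 0·16 + -2·-8 = 16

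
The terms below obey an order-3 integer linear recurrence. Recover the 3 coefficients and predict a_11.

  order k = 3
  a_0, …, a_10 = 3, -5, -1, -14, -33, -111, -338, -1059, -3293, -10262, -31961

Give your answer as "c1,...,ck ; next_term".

  a_3 = 3·-1 + 1·-5 + -2·3 = -14
  a_4 = 3·-14 + 1·-1 + -2·-5 = -33
  a_5 = 3·-33 + 1·-14 + -2·-1 = -111
  a_6 = 3·-111 + 1·-33 + -2·-14 = -338
  a_7 = 3·-338 + 1·-111 + -2·-33 = -1059
  a_8 = 3·-1059 + 1·-338 + -2·-111 = -3293
  a_9 = 3·-3293 + 1·-1059 + -2·-338 = -10262
  a_10 = 3·-10262 + 1·-3293 + -2·-1059 = -31961
  a_11 = 3·-31961 + 1·-10262 + -2·-3293 = -99559

3,1,-2 ; -99559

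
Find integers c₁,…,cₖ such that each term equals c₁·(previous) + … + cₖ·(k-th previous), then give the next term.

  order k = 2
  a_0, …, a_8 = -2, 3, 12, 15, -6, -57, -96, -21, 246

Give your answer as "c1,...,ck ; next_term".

  a_2 = 2·3 + -3·-2 = 12
  a_3 = 2·12 + -3·3 = 15
  a_4 = 2·15 + -3·12 = -6
  a_5 = 2·-6 + -3·15 = -57
  a_6 = 2·-57 + -3·-6 = -96
  a_7 = 2·-96 + -3·-57 = -21
  a_8 = 2·-21 + -3·-96 = 246
  a_9 = 2·246 + -3·-21 = 555

2,-3 ; 555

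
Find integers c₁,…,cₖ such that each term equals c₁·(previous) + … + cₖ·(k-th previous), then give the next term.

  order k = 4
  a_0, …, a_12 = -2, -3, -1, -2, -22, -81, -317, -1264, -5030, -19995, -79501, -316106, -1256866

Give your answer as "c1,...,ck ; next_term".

3,3,3,2 ; -4997409

  a_4 = 3·-2 + 3·-1 + 3·-3 + 2·-2 = -22
  a_5 = 3·-22 + 3·-2 + 3·-1 + 2·-3 = -81
  a_6 = 3·-81 + 3·-22 + 3·-2 + 2·-1 = -317
  a_7 = 3·-317 + 3·-81 + 3·-22 + 2·-2 = -1264
  a_8 = 3·-1264 + 3·-317 + 3·-81 + 2·-22 = -5030
  a_9 = 3·-5030 + 3·-1264 + 3·-317 + 2·-81 = -19995
  a_10 = 3·-19995 + 3·-5030 + 3·-1264 + 2·-317 = -79501
  a_11 = 3·-79501 + 3·-19995 + 3·-5030 + 2·-1264 = -316106
  a_12 = 3·-316106 + 3·-79501 + 3·-19995 + 2·-5030 = -1256866
  a_13 = 3·-1256866 + 3·-316106 + 3·-79501 + 2·-19995 = -4997409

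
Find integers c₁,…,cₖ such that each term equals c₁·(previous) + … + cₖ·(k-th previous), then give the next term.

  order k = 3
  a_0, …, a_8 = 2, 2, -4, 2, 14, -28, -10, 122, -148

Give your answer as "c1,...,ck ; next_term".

-1,-3,2 ; -238

  a_3 = -1·-4 + -3·2 + 2·2 = 2
  a_4 = -1·2 + -3·-4 + 2·2 = 14
  a_5 = -1·14 + -3·2 + 2·-4 = -28
  a_6 = -1·-28 + -3·14 + 2·2 = -10
  a_7 = -1·-10 + -3·-28 + 2·14 = 122
  a_8 = -1·122 + -3·-10 + 2·-28 = -148
  a_9 = -1·-148 + -3·122 + 2·-10 = -238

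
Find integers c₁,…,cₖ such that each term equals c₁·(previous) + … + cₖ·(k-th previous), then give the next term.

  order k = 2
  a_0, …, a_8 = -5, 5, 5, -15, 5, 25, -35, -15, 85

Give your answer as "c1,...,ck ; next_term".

  a_2 = -1·5 + -2·-5 = 5
  a_3 = -1·5 + -2·5 = -15
  a_4 = -1·-15 + -2·5 = 5
  a_5 = -1·5 + -2·-15 = 25
  a_6 = -1·25 + -2·5 = -35
  a_7 = -1·-35 + -2·25 = -15
  a_8 = -1·-15 + -2·-35 = 85
  a_9 = -1·85 + -2·-15 = -55

-1,-2 ; -55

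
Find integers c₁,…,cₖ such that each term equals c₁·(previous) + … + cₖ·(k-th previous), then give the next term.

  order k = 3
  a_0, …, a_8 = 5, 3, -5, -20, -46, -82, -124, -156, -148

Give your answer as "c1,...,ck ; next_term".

2,0,-2 ; -48

  a_3 = 2·-5 + 0·3 + -2·5 = -20
  a_4 = 2·-20 + 0·-5 + -2·3 = -46
  a_5 = 2·-46 + 0·-20 + -2·-5 = -82
  a_6 = 2·-82 + 0·-46 + -2·-20 = -124
  a_7 = 2·-124 + 0·-82 + -2·-46 = -156
  a_8 = 2·-156 + 0·-124 + -2·-82 = -148
  a_9 = 2·-148 + 0·-156 + -2·-124 = -48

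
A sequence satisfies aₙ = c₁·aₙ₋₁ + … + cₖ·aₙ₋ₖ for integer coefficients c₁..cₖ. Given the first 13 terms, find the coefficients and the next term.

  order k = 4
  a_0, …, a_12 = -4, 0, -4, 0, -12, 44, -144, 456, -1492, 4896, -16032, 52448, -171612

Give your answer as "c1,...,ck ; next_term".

-3,0,-2,3 ; 561588

  a_4 = -3·0 + 0·-4 + -2·0 + 3·-4 = -12
  a_5 = -3·-12 + 0·0 + -2·-4 + 3·0 = 44
  a_6 = -3·44 + 0·-12 + -2·0 + 3·-4 = -144
  a_7 = -3·-144 + 0·44 + -2·-12 + 3·0 = 456
  a_8 = -3·456 + 0·-144 + -2·44 + 3·-12 = -1492
  a_9 = -3·-1492 + 0·456 + -2·-144 + 3·44 = 4896
  a_10 = -3·4896 + 0·-1492 + -2·456 + 3·-144 = -16032
  a_11 = -3·-16032 + 0·4896 + -2·-1492 + 3·456 = 52448
  a_12 = -3·52448 + 0·-16032 + -2·4896 + 3·-1492 = -171612
  a_13 = -3·-171612 + 0·52448 + -2·-16032 + 3·4896 = 561588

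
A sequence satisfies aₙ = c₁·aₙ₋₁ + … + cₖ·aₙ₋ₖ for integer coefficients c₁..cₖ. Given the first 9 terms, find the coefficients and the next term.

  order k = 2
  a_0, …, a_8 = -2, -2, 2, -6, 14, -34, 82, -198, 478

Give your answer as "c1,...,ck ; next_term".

  a_2 = -2·-2 + 1·-2 = 2
  a_3 = -2·2 + 1·-2 = -6
  a_4 = -2·-6 + 1·2 = 14
  a_5 = -2·14 + 1·-6 = -34
  a_6 = -2·-34 + 1·14 = 82
  a_7 = -2·82 + 1·-34 = -198
  a_8 = -2·-198 + 1·82 = 478
  a_9 = -2·478 + 1·-198 = -1154

-2,1 ; -1154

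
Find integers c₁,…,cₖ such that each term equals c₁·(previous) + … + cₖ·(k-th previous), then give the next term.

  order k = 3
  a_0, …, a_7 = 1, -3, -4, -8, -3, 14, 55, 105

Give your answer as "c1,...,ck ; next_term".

2,-1,-3 ; 113

  a_3 = 2·-4 + -1·-3 + -3·1 = -8
  a_4 = 2·-8 + -1·-4 + -3·-3 = -3
  a_5 = 2·-3 + -1·-8 + -3·-4 = 14
  a_6 = 2·14 + -1·-3 + -3·-8 = 55
  a_7 = 2·55 + -1·14 + -3·-3 = 105
  a_8 = 2·105 + -1·55 + -3·14 = 113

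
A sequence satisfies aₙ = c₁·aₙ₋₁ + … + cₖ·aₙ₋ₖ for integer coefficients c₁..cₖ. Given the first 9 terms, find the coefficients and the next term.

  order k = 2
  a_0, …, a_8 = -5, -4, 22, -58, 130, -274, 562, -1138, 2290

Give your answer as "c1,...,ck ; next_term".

-3,-2 ; -4594

  a_2 = -3·-4 + -2·-5 = 22
  a_3 = -3·22 + -2·-4 = -58
  a_4 = -3·-58 + -2·22 = 130
  a_5 = -3·130 + -2·-58 = -274
  a_6 = -3·-274 + -2·130 = 562
  a_7 = -3·562 + -2·-274 = -1138
  a_8 = -3·-1138 + -2·562 = 2290
  a_9 = -3·2290 + -2·-1138 = -4594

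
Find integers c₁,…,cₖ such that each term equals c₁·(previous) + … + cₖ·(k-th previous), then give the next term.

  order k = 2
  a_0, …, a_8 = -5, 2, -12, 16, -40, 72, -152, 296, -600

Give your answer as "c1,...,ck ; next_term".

-1,2 ; 1192

  a_2 = -1·2 + 2·-5 = -12
  a_3 = -1·-12 + 2·2 = 16
  a_4 = -1·16 + 2·-12 = -40
  a_5 = -1·-40 + 2·16 = 72
  a_6 = -1·72 + 2·-40 = -152
  a_7 = -1·-152 + 2·72 = 296
  a_8 = -1·296 + 2·-152 = -600
  a_9 = -1·-600 + 2·296 = 1192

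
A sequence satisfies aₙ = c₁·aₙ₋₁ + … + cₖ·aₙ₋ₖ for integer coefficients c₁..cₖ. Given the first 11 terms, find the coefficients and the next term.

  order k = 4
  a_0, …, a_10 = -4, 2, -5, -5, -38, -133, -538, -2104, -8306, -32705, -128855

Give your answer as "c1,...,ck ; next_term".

  a_4 = 3·-5 + 3·-5 + 2·2 + 3·-4 = -38
  a_5 = 3·-38 + 3·-5 + 2·-5 + 3·2 = -133
  a_6 = 3·-133 + 3·-38 + 2·-5 + 3·-5 = -538
  a_7 = 3·-538 + 3·-133 + 2·-38 + 3·-5 = -2104
  a_8 = 3·-2104 + 3·-538 + 2·-133 + 3·-38 = -8306
  a_9 = 3·-8306 + 3·-2104 + 2·-538 + 3·-133 = -32705
  a_10 = 3·-32705 + 3·-8306 + 2·-2104 + 3·-538 = -128855
  a_11 = 3·-128855 + 3·-32705 + 2·-8306 + 3·-2104 = -507604

3,3,2,3 ; -507604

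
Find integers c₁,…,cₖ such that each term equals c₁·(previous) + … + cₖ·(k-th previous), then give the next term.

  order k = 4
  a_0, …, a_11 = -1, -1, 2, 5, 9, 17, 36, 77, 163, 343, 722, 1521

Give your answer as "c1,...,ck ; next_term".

  a_4 = 2·5 + 0·2 + 0·-1 + 1·-1 = 9
  a_5 = 2·9 + 0·5 + 0·2 + 1·-1 = 17
  a_6 = 2·17 + 0·9 + 0·5 + 1·2 = 36
  a_7 = 2·36 + 0·17 + 0·9 + 1·5 = 77
  a_8 = 2·77 + 0·36 + 0·17 + 1·9 = 163
  a_9 = 2·163 + 0·77 + 0·36 + 1·17 = 343
  a_10 = 2·343 + 0·163 + 0·77 + 1·36 = 722
  a_11 = 2·722 + 0·343 + 0·163 + 1·77 = 1521
  a_12 = 2·1521 + 0·722 + 0·343 + 1·163 = 3205

2,0,0,1 ; 3205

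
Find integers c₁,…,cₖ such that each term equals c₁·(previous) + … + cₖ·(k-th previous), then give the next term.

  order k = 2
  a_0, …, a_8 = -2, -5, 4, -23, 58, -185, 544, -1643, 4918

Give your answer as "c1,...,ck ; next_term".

  a_2 = -2·-5 + 3·-2 = 4
  a_3 = -2·4 + 3·-5 = -23
  a_4 = -2·-23 + 3·4 = 58
  a_5 = -2·58 + 3·-23 = -185
  a_6 = -2·-185 + 3·58 = 544
  a_7 = -2·544 + 3·-185 = -1643
  a_8 = -2·-1643 + 3·544 = 4918
  a_9 = -2·4918 + 3·-1643 = -14765

-2,3 ; -14765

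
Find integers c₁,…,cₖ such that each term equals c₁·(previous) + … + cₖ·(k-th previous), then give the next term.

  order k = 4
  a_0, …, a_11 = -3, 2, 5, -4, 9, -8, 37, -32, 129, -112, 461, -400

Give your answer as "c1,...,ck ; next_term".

0,3,0,2 ; 1641

  a_4 = 0·-4 + 3·5 + 0·2 + 2·-3 = 9
  a_5 = 0·9 + 3·-4 + 0·5 + 2·2 = -8
  a_6 = 0·-8 + 3·9 + 0·-4 + 2·5 = 37
  a_7 = 0·37 + 3·-8 + 0·9 + 2·-4 = -32
  a_8 = 0·-32 + 3·37 + 0·-8 + 2·9 = 129
  a_9 = 0·129 + 3·-32 + 0·37 + 2·-8 = -112
  a_10 = 0·-112 + 3·129 + 0·-32 + 2·37 = 461
  a_11 = 0·461 + 3·-112 + 0·129 + 2·-32 = -400
  a_12 = 0·-400 + 3·461 + 0·-112 + 2·129 = 1641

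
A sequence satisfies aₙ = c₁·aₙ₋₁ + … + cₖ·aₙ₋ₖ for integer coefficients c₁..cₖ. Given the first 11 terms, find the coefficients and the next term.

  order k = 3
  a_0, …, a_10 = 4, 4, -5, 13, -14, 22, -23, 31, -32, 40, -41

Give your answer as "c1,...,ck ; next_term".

  a_3 = -1·-5 + 1·4 + 1·4 = 13
  a_4 = -1·13 + 1·-5 + 1·4 = -14
  a_5 = -1·-14 + 1·13 + 1·-5 = 22
  a_6 = -1·22 + 1·-14 + 1·13 = -23
  a_7 = -1·-23 + 1·22 + 1·-14 = 31
  a_8 = -1·31 + 1·-23 + 1·22 = -32
  a_9 = -1·-32 + 1·31 + 1·-23 = 40
  a_10 = -1·40 + 1·-32 + 1·31 = -41
  a_11 = -1·-41 + 1·40 + 1·-32 = 49

-1,1,1 ; 49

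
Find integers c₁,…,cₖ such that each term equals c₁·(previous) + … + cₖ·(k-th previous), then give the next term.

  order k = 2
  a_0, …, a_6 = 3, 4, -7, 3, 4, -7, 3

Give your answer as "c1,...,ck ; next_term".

-1,-1 ; 4

  a_2 = -1·4 + -1·3 = -7
  a_3 = -1·-7 + -1·4 = 3
  a_4 = -1·3 + -1·-7 = 4
  a_5 = -1·4 + -1·3 = -7
  a_6 = -1·-7 + -1·4 = 3
  a_7 = -1·3 + -1·-7 = 4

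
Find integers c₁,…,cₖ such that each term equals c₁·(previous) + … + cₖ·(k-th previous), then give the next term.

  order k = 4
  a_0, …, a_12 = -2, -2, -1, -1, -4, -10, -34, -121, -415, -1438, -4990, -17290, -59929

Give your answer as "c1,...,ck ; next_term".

3,1,3,-3 ; -207733

  a_4 = 3·-1 + 1·-1 + 3·-2 + -3·-2 = -4
  a_5 = 3·-4 + 1·-1 + 3·-1 + -3·-2 = -10
  a_6 = 3·-10 + 1·-4 + 3·-1 + -3·-1 = -34
  a_7 = 3·-34 + 1·-10 + 3·-4 + -3·-1 = -121
  a_8 = 3·-121 + 1·-34 + 3·-10 + -3·-4 = -415
  a_9 = 3·-415 + 1·-121 + 3·-34 + -3·-10 = -1438
  a_10 = 3·-1438 + 1·-415 + 3·-121 + -3·-34 = -4990
  a_11 = 3·-4990 + 1·-1438 + 3·-415 + -3·-121 = -17290
  a_12 = 3·-17290 + 1·-4990 + 3·-1438 + -3·-415 = -59929
  a_13 = 3·-59929 + 1·-17290 + 3·-4990 + -3·-1438 = -207733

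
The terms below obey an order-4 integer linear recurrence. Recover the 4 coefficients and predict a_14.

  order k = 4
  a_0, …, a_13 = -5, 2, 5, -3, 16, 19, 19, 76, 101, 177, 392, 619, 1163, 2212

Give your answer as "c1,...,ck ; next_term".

  a_4 = 1·-3 + 1·5 + 2·2 + -2·-5 = 16
  a_5 = 1·16 + 1·-3 + 2·5 + -2·2 = 19
  a_6 = 1·19 + 1·16 + 2·-3 + -2·5 = 19
  a_7 = 1·19 + 1·19 + 2·16 + -2·-3 = 76
  a_8 = 1·76 + 1·19 + 2·19 + -2·16 = 101
  a_9 = 1·101 + 1·76 + 2·19 + -2·19 = 177
  a_10 = 1·177 + 1·101 + 2·76 + -2·19 = 392
  a_11 = 1·392 + 1·177 + 2·101 + -2·76 = 619
  a_12 = 1·619 + 1·392 + 2·177 + -2·101 = 1163
  a_13 = 1·1163 + 1·619 + 2·392 + -2·177 = 2212
  a_14 = 1·2212 + 1·1163 + 2·619 + -2·392 = 3829

1,1,2,-2 ; 3829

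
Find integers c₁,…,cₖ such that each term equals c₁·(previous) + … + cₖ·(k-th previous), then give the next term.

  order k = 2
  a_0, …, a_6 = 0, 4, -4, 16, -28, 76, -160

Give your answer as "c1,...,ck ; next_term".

  a_2 = -1·4 + 3·0 = -4
  a_3 = -1·-4 + 3·4 = 16
  a_4 = -1·16 + 3·-4 = -28
  a_5 = -1·-28 + 3·16 = 76
  a_6 = -1·76 + 3·-28 = -160
  a_7 = -1·-160 + 3·76 = 388

-1,3 ; 388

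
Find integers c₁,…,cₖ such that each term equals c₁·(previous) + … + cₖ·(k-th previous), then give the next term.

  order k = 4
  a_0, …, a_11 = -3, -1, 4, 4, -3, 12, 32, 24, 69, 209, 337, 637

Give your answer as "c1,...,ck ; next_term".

  a_4 = 1·4 + 0·4 + 4·-1 + 1·-3 = -3
  a_5 = 1·-3 + 0·4 + 4·4 + 1·-1 = 12
  a_6 = 1·12 + 0·-3 + 4·4 + 1·4 = 32
  a_7 = 1·32 + 0·12 + 4·-3 + 1·4 = 24
  a_8 = 1·24 + 0·32 + 4·12 + 1·-3 = 69
  a_9 = 1·69 + 0·24 + 4·32 + 1·12 = 209
  a_10 = 1·209 + 0·69 + 4·24 + 1·32 = 337
  a_11 = 1·337 + 0·209 + 4·69 + 1·24 = 637
  a_12 = 1·637 + 0·337 + 4·209 + 1·69 = 1542

1,0,4,1 ; 1542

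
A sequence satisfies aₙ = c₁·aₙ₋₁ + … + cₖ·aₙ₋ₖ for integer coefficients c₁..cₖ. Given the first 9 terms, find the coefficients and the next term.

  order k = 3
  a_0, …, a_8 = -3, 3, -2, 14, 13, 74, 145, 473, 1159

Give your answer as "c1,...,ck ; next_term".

  a_3 = 2·-2 + 3·3 + -3·-3 = 14
  a_4 = 2·14 + 3·-2 + -3·3 = 13
  a_5 = 2·13 + 3·14 + -3·-2 = 74
  a_6 = 2·74 + 3·13 + -3·14 = 145
  a_7 = 2·145 + 3·74 + -3·13 = 473
  a_8 = 2·473 + 3·145 + -3·74 = 1159
  a_9 = 2·1159 + 3·473 + -3·145 = 3302

2,3,-3 ; 3302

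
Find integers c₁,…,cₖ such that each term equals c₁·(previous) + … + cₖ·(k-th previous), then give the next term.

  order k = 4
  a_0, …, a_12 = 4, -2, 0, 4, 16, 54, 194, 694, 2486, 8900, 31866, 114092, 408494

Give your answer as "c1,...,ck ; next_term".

3,2,0,1 ; 1462566

  a_4 = 3·4 + 2·0 + 0·-2 + 1·4 = 16
  a_5 = 3·16 + 2·4 + 0·0 + 1·-2 = 54
  a_6 = 3·54 + 2·16 + 0·4 + 1·0 = 194
  a_7 = 3·194 + 2·54 + 0·16 + 1·4 = 694
  a_8 = 3·694 + 2·194 + 0·54 + 1·16 = 2486
  a_9 = 3·2486 + 2·694 + 0·194 + 1·54 = 8900
  a_10 = 3·8900 + 2·2486 + 0·694 + 1·194 = 31866
  a_11 = 3·31866 + 2·8900 + 0·2486 + 1·694 = 114092
  a_12 = 3·114092 + 2·31866 + 0·8900 + 1·2486 = 408494
  a_13 = 3·408494 + 2·114092 + 0·31866 + 1·8900 = 1462566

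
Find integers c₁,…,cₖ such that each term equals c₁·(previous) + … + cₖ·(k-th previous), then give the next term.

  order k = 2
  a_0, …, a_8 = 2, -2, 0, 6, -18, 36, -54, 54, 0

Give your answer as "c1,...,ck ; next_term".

-3,-3 ; -162

  a_2 = -3·-2 + -3·2 = 0
  a_3 = -3·0 + -3·-2 = 6
  a_4 = -3·6 + -3·0 = -18
  a_5 = -3·-18 + -3·6 = 36
  a_6 = -3·36 + -3·-18 = -54
  a_7 = -3·-54 + -3·36 = 54
  a_8 = -3·54 + -3·-54 = 0
  a_9 = -3·0 + -3·54 = -162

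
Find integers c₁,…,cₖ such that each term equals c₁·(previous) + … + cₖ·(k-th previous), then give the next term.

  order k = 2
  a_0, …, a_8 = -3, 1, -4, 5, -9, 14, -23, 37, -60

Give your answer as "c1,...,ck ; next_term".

  a_2 = -1·1 + 1·-3 = -4
  a_3 = -1·-4 + 1·1 = 5
  a_4 = -1·5 + 1·-4 = -9
  a_5 = -1·-9 + 1·5 = 14
  a_6 = -1·14 + 1·-9 = -23
  a_7 = -1·-23 + 1·14 = 37
  a_8 = -1·37 + 1·-23 = -60
  a_9 = -1·-60 + 1·37 = 97

-1,1 ; 97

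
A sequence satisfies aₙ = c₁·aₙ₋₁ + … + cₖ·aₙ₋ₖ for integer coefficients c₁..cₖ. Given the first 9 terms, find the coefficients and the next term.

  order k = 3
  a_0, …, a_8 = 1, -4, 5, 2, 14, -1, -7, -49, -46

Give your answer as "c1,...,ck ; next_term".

1,0,-3 ; -25

  a_3 = 1·5 + 0·-4 + -3·1 = 2
  a_4 = 1·2 + 0·5 + -3·-4 = 14
  a_5 = 1·14 + 0·2 + -3·5 = -1
  a_6 = 1·-1 + 0·14 + -3·2 = -7
  a_7 = 1·-7 + 0·-1 + -3·14 = -49
  a_8 = 1·-49 + 0·-7 + -3·-1 = -46
  a_9 = 1·-46 + 0·-49 + -3·-7 = -25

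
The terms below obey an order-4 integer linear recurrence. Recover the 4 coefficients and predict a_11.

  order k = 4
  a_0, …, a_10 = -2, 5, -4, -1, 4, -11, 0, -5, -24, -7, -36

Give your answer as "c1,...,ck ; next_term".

  a_4 = 1·-1 + 1·-4 + 1·5 + -2·-2 = 4
  a_5 = 1·4 + 1·-1 + 1·-4 + -2·5 = -11
  a_6 = 1·-11 + 1·4 + 1·-1 + -2·-4 = 0
  a_7 = 1·0 + 1·-11 + 1·4 + -2·-1 = -5
  a_8 = 1·-5 + 1·0 + 1·-11 + -2·4 = -24
  a_9 = 1·-24 + 1·-5 + 1·0 + -2·-11 = -7
  a_10 = 1·-7 + 1·-24 + 1·-5 + -2·0 = -36
  a_11 = 1·-36 + 1·-7 + 1·-24 + -2·-5 = -57

1,1,1,-2 ; -57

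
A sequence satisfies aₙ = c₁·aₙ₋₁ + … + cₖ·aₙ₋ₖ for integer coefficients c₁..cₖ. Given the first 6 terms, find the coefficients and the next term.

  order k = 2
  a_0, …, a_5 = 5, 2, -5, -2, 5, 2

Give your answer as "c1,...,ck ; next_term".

0,-1 ; -5

  a_2 = 0·2 + -1·5 = -5
  a_3 = 0·-5 + -1·2 = -2
  a_4 = 0·-2 + -1·-5 = 5
  a_5 = 0·5 + -1·-2 = 2
  a_6 = 0·2 + -1·5 = -5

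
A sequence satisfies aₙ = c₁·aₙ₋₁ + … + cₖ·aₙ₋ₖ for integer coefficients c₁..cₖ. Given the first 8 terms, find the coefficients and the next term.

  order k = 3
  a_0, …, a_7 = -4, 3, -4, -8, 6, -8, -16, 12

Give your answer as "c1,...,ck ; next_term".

0,0,2 ; -16

  a_3 = 0·-4 + 0·3 + 2·-4 = -8
  a_4 = 0·-8 + 0·-4 + 2·3 = 6
  a_5 = 0·6 + 0·-8 + 2·-4 = -8
  a_6 = 0·-8 + 0·6 + 2·-8 = -16
  a_7 = 0·-16 + 0·-8 + 2·6 = 12
  a_8 = 0·12 + 0·-16 + 2·-8 = -16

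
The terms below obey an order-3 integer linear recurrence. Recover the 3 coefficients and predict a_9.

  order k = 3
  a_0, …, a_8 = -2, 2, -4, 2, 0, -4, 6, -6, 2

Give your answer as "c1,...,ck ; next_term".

-1,0,1 ; 4

  a_3 = -1·-4 + 0·2 + 1·-2 = 2
  a_4 = -1·2 + 0·-4 + 1·2 = 0
  a_5 = -1·0 + 0·2 + 1·-4 = -4
  a_6 = -1·-4 + 0·0 + 1·2 = 6
  a_7 = -1·6 + 0·-4 + 1·0 = -6
  a_8 = -1·-6 + 0·6 + 1·-4 = 2
  a_9 = -1·2 + 0·-6 + 1·6 = 4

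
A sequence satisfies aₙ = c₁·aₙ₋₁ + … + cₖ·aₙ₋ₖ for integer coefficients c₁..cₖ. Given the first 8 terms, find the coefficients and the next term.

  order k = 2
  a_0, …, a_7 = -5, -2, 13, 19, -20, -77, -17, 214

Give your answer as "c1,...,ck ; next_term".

1,-3 ; 265

  a_2 = 1·-2 + -3·-5 = 13
  a_3 = 1·13 + -3·-2 = 19
  a_4 = 1·19 + -3·13 = -20
  a_5 = 1·-20 + -3·19 = -77
  a_6 = 1·-77 + -3·-20 = -17
  a_7 = 1·-17 + -3·-77 = 214
  a_8 = 1·214 + -3·-17 = 265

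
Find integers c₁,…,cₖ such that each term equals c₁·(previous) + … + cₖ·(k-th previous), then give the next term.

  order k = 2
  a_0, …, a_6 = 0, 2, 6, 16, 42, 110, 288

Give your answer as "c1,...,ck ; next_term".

  a_2 = 3·2 + -1·0 = 6
  a_3 = 3·6 + -1·2 = 16
  a_4 = 3·16 + -1·6 = 42
  a_5 = 3·42 + -1·16 = 110
  a_6 = 3·110 + -1·42 = 288
  a_7 = 3·288 + -1·110 = 754

3,-1 ; 754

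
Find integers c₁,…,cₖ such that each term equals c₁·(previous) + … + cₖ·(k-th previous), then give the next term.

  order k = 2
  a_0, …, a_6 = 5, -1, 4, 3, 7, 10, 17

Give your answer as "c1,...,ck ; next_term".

1,1 ; 27

  a_2 = 1·-1 + 1·5 = 4
  a_3 = 1·4 + 1·-1 = 3
  a_4 = 1·3 + 1·4 = 7
  a_5 = 1·7 + 1·3 = 10
  a_6 = 1·10 + 1·7 = 17
  a_7 = 1·17 + 1·10 = 27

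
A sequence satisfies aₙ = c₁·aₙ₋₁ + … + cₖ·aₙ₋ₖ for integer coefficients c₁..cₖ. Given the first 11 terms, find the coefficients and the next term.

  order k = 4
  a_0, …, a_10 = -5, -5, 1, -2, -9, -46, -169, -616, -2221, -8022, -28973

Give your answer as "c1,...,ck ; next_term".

4,-1,-2,2 ; -104660

  a_4 = 4·-2 + -1·1 + -2·-5 + 2·-5 = -9
  a_5 = 4·-9 + -1·-2 + -2·1 + 2·-5 = -46
  a_6 = 4·-46 + -1·-9 + -2·-2 + 2·1 = -169
  a_7 = 4·-169 + -1·-46 + -2·-9 + 2·-2 = -616
  a_8 = 4·-616 + -1·-169 + -2·-46 + 2·-9 = -2221
  a_9 = 4·-2221 + -1·-616 + -2·-169 + 2·-46 = -8022
  a_10 = 4·-8022 + -1·-2221 + -2·-616 + 2·-169 = -28973
  a_11 = 4·-28973 + -1·-8022 + -2·-2221 + 2·-616 = -104660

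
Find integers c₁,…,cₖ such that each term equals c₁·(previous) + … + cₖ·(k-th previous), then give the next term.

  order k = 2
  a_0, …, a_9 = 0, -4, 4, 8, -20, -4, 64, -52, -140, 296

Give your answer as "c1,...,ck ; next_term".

-1,-3 ; 124

  a_2 = -1·-4 + -3·0 = 4
  a_3 = -1·4 + -3·-4 = 8
  a_4 = -1·8 + -3·4 = -20
  a_5 = -1·-20 + -3·8 = -4
  a_6 = -1·-4 + -3·-20 = 64
  a_7 = -1·64 + -3·-4 = -52
  a_8 = -1·-52 + -3·64 = -140
  a_9 = -1·-140 + -3·-52 = 296
  a_10 = -1·296 + -3·-140 = 124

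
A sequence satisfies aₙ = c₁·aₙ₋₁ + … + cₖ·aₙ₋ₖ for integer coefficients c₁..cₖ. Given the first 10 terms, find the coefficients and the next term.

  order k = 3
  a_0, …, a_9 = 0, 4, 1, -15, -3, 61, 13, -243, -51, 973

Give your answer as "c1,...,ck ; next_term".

1,-4,4 ; 205

  a_3 = 1·1 + -4·4 + 4·0 = -15
  a_4 = 1·-15 + -4·1 + 4·4 = -3
  a_5 = 1·-3 + -4·-15 + 4·1 = 61
  a_6 = 1·61 + -4·-3 + 4·-15 = 13
  a_7 = 1·13 + -4·61 + 4·-3 = -243
  a_8 = 1·-243 + -4·13 + 4·61 = -51
  a_9 = 1·-51 + -4·-243 + 4·13 = 973
  a_10 = 1·973 + -4·-51 + 4·-243 = 205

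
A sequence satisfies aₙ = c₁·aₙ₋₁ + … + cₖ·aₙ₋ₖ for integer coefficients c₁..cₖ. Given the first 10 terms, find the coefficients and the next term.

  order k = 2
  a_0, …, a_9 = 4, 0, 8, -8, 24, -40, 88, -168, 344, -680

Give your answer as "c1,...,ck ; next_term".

  a_2 = -1·0 + 2·4 = 8
  a_3 = -1·8 + 2·0 = -8
  a_4 = -1·-8 + 2·8 = 24
  a_5 = -1·24 + 2·-8 = -40
  a_6 = -1·-40 + 2·24 = 88
  a_7 = -1·88 + 2·-40 = -168
  a_8 = -1·-168 + 2·88 = 344
  a_9 = -1·344 + 2·-168 = -680
  a_10 = -1·-680 + 2·344 = 1368

-1,2 ; 1368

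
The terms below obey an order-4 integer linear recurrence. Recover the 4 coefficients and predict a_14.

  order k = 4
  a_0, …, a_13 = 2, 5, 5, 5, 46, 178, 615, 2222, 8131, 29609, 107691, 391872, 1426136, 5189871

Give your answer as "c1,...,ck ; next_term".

3,1,4,3 ; 18886310

  a_4 = 3·5 + 1·5 + 4·5 + 3·2 = 46
  a_5 = 3·46 + 1·5 + 4·5 + 3·5 = 178
  a_6 = 3·178 + 1·46 + 4·5 + 3·5 = 615
  a_7 = 3·615 + 1·178 + 4·46 + 3·5 = 2222
  a_8 = 3·2222 + 1·615 + 4·178 + 3·46 = 8131
  a_9 = 3·8131 + 1·2222 + 4·615 + 3·178 = 29609
  a_10 = 3·29609 + 1·8131 + 4·2222 + 3·615 = 107691
  a_11 = 3·107691 + 1·29609 + 4·8131 + 3·2222 = 391872
  a_12 = 3·391872 + 1·107691 + 4·29609 + 3·8131 = 1426136
  a_13 = 3·1426136 + 1·391872 + 4·107691 + 3·29609 = 5189871
  a_14 = 3·5189871 + 1·1426136 + 4·391872 + 3·107691 = 18886310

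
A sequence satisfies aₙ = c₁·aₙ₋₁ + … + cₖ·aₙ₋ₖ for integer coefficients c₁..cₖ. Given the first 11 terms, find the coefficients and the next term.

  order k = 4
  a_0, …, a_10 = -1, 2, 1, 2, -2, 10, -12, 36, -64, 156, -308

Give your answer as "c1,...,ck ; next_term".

-1,2,0,2 ; 692

  a_4 = -1·2 + 2·1 + 0·2 + 2·-1 = -2
  a_5 = -1·-2 + 2·2 + 0·1 + 2·2 = 10
  a_6 = -1·10 + 2·-2 + 0·2 + 2·1 = -12
  a_7 = -1·-12 + 2·10 + 0·-2 + 2·2 = 36
  a_8 = -1·36 + 2·-12 + 0·10 + 2·-2 = -64
  a_9 = -1·-64 + 2·36 + 0·-12 + 2·10 = 156
  a_10 = -1·156 + 2·-64 + 0·36 + 2·-12 = -308
  a_11 = -1·-308 + 2·156 + 0·-64 + 2·36 = 692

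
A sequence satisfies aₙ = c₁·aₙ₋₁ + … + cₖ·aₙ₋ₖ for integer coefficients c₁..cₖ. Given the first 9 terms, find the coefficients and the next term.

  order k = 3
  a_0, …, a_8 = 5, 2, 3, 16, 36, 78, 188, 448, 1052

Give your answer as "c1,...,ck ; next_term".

2,0,2 ; 2480

  a_3 = 2·3 + 0·2 + 2·5 = 16
  a_4 = 2·16 + 0·3 + 2·2 = 36
  a_5 = 2·36 + 0·16 + 2·3 = 78
  a_6 = 2·78 + 0·36 + 2·16 = 188
  a_7 = 2·188 + 0·78 + 2·36 = 448
  a_8 = 2·448 + 0·188 + 2·78 = 1052
  a_9 = 2·1052 + 0·448 + 2·188 = 2480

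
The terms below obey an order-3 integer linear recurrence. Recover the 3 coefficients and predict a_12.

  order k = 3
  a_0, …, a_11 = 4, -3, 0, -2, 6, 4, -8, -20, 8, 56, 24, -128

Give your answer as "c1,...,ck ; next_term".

  a_3 = 0·0 + -2·-3 + -2·4 = -2
  a_4 = 0·-2 + -2·0 + -2·-3 = 6
  a_5 = 0·6 + -2·-2 + -2·0 = 4
  a_6 = 0·4 + -2·6 + -2·-2 = -8
  a_7 = 0·-8 + -2·4 + -2·6 = -20
  a_8 = 0·-20 + -2·-8 + -2·4 = 8
  a_9 = 0·8 + -2·-20 + -2·-8 = 56
  a_10 = 0·56 + -2·8 + -2·-20 = 24
  a_11 = 0·24 + -2·56 + -2·8 = -128
  a_12 = 0·-128 + -2·24 + -2·56 = -160

0,-2,-2 ; -160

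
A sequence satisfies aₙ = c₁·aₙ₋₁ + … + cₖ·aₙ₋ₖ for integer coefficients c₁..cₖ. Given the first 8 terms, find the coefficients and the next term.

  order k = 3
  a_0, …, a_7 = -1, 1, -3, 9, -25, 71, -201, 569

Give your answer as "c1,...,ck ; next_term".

  a_3 = -2·-3 + 2·1 + -1·-1 = 9
  a_4 = -2·9 + 2·-3 + -1·1 = -25
  a_5 = -2·-25 + 2·9 + -1·-3 = 71
  a_6 = -2·71 + 2·-25 + -1·9 = -201
  a_7 = -2·-201 + 2·71 + -1·-25 = 569
  a_8 = -2·569 + 2·-201 + -1·71 = -1611

-2,2,-1 ; -1611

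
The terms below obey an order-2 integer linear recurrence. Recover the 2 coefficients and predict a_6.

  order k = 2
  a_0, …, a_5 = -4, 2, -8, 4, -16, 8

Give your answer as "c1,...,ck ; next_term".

  a_2 = 0·2 + 2·-4 = -8
  a_3 = 0·-8 + 2·2 = 4
  a_4 = 0·4 + 2·-8 = -16
  a_5 = 0·-16 + 2·4 = 8
  a_6 = 0·8 + 2·-16 = -32

0,2 ; -32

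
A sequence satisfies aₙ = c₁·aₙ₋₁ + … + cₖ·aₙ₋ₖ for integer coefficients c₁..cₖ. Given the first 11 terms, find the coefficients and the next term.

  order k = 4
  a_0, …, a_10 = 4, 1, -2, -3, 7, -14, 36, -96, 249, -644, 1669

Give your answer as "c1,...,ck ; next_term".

  a_4 = -2·-3 + 1·-2 + -1·1 + 1·4 = 7
  a_5 = -2·7 + 1·-3 + -1·-2 + 1·1 = -14
  a_6 = -2·-14 + 1·7 + -1·-3 + 1·-2 = 36
  a_7 = -2·36 + 1·-14 + -1·7 + 1·-3 = -96
  a_8 = -2·-96 + 1·36 + -1·-14 + 1·7 = 249
  a_9 = -2·249 + 1·-96 + -1·36 + 1·-14 = -644
  a_10 = -2·-644 + 1·249 + -1·-96 + 1·36 = 1669
  a_11 = -2·1669 + 1·-644 + -1·249 + 1·-96 = -4327

-2,1,-1,1 ; -4327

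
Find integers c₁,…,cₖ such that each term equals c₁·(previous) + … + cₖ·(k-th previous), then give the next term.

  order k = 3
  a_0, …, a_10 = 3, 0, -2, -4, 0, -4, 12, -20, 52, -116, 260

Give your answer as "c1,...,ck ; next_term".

  a_3 = -1·-2 + 2·0 + -2·3 = -4
  a_4 = -1·-4 + 2·-2 + -2·0 = 0
  a_5 = -1·0 + 2·-4 + -2·-2 = -4
  a_6 = -1·-4 + 2·0 + -2·-4 = 12
  a_7 = -1·12 + 2·-4 + -2·0 = -20
  a_8 = -1·-20 + 2·12 + -2·-4 = 52
  a_9 = -1·52 + 2·-20 + -2·12 = -116
  a_10 = -1·-116 + 2·52 + -2·-20 = 260
  a_11 = -1·260 + 2·-116 + -2·52 = -596

-1,2,-2 ; -596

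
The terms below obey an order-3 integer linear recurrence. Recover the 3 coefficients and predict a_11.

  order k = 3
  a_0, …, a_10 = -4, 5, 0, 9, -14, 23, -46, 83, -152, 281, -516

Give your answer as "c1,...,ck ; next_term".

-1,1,-1 ; 949

  a_3 = -1·0 + 1·5 + -1·-4 = 9
  a_4 = -1·9 + 1·0 + -1·5 = -14
  a_5 = -1·-14 + 1·9 + -1·0 = 23
  a_6 = -1·23 + 1·-14 + -1·9 = -46
  a_7 = -1·-46 + 1·23 + -1·-14 = 83
  a_8 = -1·83 + 1·-46 + -1·23 = -152
  a_9 = -1·-152 + 1·83 + -1·-46 = 281
  a_10 = -1·281 + 1·-152 + -1·83 = -516
  a_11 = -1·-516 + 1·281 + -1·-152 = 949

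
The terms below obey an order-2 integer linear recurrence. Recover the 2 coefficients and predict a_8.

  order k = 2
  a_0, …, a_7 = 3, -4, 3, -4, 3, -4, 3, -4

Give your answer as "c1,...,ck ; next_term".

0,1 ; 3

  a_2 = 0·-4 + 1·3 = 3
  a_3 = 0·3 + 1·-4 = -4
  a_4 = 0·-4 + 1·3 = 3
  a_5 = 0·3 + 1·-4 = -4
  a_6 = 0·-4 + 1·3 = 3
  a_7 = 0·3 + 1·-4 = -4
  a_8 = 0·-4 + 1·3 = 3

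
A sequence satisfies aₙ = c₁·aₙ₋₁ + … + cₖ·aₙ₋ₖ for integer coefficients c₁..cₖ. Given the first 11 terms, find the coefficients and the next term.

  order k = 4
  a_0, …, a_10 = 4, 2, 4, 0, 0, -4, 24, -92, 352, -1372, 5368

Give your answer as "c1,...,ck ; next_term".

  a_4 = -4·0 + -1·4 + -2·2 + 2·4 = 0
  a_5 = -4·0 + -1·0 + -2·4 + 2·2 = -4
  a_6 = -4·-4 + -1·0 + -2·0 + 2·4 = 24
  a_7 = -4·24 + -1·-4 + -2·0 + 2·0 = -92
  a_8 = -4·-92 + -1·24 + -2·-4 + 2·0 = 352
  a_9 = -4·352 + -1·-92 + -2·24 + 2·-4 = -1372
  a_10 = -4·-1372 + -1·352 + -2·-92 + 2·24 = 5368
  a_11 = -4·5368 + -1·-1372 + -2·352 + 2·-92 = -20988

-4,-1,-2,2 ; -20988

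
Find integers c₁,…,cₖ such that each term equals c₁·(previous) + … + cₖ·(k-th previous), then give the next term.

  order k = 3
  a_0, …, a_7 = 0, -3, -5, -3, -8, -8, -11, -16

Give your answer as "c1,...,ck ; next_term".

  a_3 = 0·-5 + 1·-3 + 1·0 = -3
  a_4 = 0·-3 + 1·-5 + 1·-3 = -8
  a_5 = 0·-8 + 1·-3 + 1·-5 = -8
  a_6 = 0·-8 + 1·-8 + 1·-3 = -11
  a_7 = 0·-11 + 1·-8 + 1·-8 = -16
  a_8 = 0·-16 + 1·-11 + 1·-8 = -19

0,1,1 ; -19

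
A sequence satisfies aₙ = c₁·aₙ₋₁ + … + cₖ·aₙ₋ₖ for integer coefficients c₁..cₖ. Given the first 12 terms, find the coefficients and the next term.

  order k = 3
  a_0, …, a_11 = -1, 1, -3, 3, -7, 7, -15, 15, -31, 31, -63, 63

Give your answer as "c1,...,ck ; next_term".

  a_3 = -1·-3 + 2·1 + 2·-1 = 3
  a_4 = -1·3 + 2·-3 + 2·1 = -7
  a_5 = -1·-7 + 2·3 + 2·-3 = 7
  a_6 = -1·7 + 2·-7 + 2·3 = -15
  a_7 = -1·-15 + 2·7 + 2·-7 = 15
  a_8 = -1·15 + 2·-15 + 2·7 = -31
  a_9 = -1·-31 + 2·15 + 2·-15 = 31
  a_10 = -1·31 + 2·-31 + 2·15 = -63
  a_11 = -1·-63 + 2·31 + 2·-31 = 63
  a_12 = -1·63 + 2·-63 + 2·31 = -127

-1,2,2 ; -127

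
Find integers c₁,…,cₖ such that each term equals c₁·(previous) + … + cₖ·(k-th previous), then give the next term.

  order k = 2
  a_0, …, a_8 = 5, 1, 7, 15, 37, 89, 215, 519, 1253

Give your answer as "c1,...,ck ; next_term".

  a_2 = 2·1 + 1·5 = 7
  a_3 = 2·7 + 1·1 = 15
  a_4 = 2·15 + 1·7 = 37
  a_5 = 2·37 + 1·15 = 89
  a_6 = 2·89 + 1·37 = 215
  a_7 = 2·215 + 1·89 = 519
  a_8 = 2·519 + 1·215 = 1253
  a_9 = 2·1253 + 1·519 = 3025

2,1 ; 3025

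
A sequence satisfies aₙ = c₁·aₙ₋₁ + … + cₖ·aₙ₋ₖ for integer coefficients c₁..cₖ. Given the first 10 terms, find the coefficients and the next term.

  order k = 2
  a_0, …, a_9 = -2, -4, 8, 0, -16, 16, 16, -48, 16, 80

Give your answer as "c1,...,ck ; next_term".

  a_2 = -1·-4 + -2·-2 = 8
  a_3 = -1·8 + -2·-4 = 0
  a_4 = -1·0 + -2·8 = -16
  a_5 = -1·-16 + -2·0 = 16
  a_6 = -1·16 + -2·-16 = 16
  a_7 = -1·16 + -2·16 = -48
  a_8 = -1·-48 + -2·16 = 16
  a_9 = -1·16 + -2·-48 = 80
  a_10 = -1·80 + -2·16 = -112

-1,-2 ; -112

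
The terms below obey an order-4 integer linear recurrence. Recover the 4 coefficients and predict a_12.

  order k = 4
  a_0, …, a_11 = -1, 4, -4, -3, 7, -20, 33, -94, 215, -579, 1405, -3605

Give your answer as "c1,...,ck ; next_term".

-2,2,3,3 ; 8928

  a_4 = -2·-3 + 2·-4 + 3·4 + 3·-1 = 7
  a_5 = -2·7 + 2·-3 + 3·-4 + 3·4 = -20
  a_6 = -2·-20 + 2·7 + 3·-3 + 3·-4 = 33
  a_7 = -2·33 + 2·-20 + 3·7 + 3·-3 = -94
  a_8 = -2·-94 + 2·33 + 3·-20 + 3·7 = 215
  a_9 = -2·215 + 2·-94 + 3·33 + 3·-20 = -579
  a_10 = -2·-579 + 2·215 + 3·-94 + 3·33 = 1405
  a_11 = -2·1405 + 2·-579 + 3·215 + 3·-94 = -3605
  a_12 = -2·-3605 + 2·1405 + 3·-579 + 3·215 = 8928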